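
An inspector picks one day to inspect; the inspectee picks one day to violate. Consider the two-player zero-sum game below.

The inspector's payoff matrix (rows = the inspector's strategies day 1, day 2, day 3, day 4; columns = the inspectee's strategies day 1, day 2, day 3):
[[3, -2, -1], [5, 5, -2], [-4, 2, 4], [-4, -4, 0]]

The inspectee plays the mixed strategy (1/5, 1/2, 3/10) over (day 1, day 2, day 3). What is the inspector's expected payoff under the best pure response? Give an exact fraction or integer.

day 1: (3)·(1/5) + (-2)·(1/2) + (-1)·(3/10) = -7/10.
day 2: (5)·(1/5) + (5)·(1/2) + (-2)·(3/10) = 29/10.
day 3: (-4)·(1/5) + (2)·(1/2) + (4)·(3/10) = 7/5.
day 4: (-4)·(1/5) + (-4)·(1/2) + (0)·(3/10) = -14/5.
The best pure response is day 2 with expected payoff 29/10.

29/10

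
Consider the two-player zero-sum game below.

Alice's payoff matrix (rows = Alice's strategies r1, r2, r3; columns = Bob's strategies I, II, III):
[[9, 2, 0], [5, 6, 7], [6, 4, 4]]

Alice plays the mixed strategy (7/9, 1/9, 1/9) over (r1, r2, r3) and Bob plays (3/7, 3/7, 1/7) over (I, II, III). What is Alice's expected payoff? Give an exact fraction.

Against (3/7, 3/7, 1/7), each row's expected payoff is r1: 33/7; r2: 40/7; r3: 34/7.
Taking the (7/9, 1/9, 1/9)-weighted average: (7/9)·(33/7) + (1/9)·(40/7) + (1/9)·(34/7) = 305/63.

305/63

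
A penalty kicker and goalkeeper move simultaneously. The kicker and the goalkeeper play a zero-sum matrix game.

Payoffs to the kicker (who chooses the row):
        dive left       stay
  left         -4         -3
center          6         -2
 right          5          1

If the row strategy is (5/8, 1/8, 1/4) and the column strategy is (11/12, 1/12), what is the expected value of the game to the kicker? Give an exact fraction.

-59/96

Against (11/12, 1/12), each row's expected payoff is left: -47/12; center: 16/3; right: 14/3.
Taking the (5/8, 1/8, 1/4)-weighted average: (5/8)·(-47/12) + (1/8)·(16/3) + (1/4)·(14/3) = -59/96.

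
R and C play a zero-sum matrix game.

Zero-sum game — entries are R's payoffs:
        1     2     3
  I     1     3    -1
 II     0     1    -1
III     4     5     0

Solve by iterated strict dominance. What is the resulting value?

Row II is strictly dominated by row III (4>0, 5>1, 0>-1); eliminate II.
Row I is strictly dominated by row III (4>1, 5>3, 0>-1); eliminate I.
Column 2 is strictly dominated by 1 for C (4<5); eliminate 2.
Column 1 is strictly dominated by 3 for C (0<4); eliminate 1.
Only (III, 3) remains, with payoff 0.

0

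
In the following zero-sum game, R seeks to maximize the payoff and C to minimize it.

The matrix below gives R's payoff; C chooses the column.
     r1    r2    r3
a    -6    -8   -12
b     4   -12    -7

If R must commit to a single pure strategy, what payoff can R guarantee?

-12

The worst-case payoff for each row is a: -12, b: -12.
The best of these is -12.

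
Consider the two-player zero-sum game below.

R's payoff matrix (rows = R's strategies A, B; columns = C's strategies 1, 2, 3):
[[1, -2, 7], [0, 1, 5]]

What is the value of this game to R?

1/4

Column 3 is strictly dominated by 1 for C (it gives R more in every row).
The remaining 2×2 game on (A, B) × (1, 2) has no saddle point. Let R play A with probability p; indifference gives p = −2p + (1−p), so p = 1/4.
Similarly C's optimal q on 1 is 3/4, and the value is 1·(3/4) + (-2)·(1/4) = 1/4.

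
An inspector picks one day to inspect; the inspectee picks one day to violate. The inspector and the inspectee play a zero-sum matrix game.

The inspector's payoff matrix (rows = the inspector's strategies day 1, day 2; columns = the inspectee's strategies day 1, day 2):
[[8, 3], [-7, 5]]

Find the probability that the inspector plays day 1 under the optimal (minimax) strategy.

12/17

Row minima are 3 and -7, so the inspector's maximin is 3; column maxima are 8 and 5, so the inspectee's minimax is 5. These differ, so the equilibrium is in mixed strategies.
Let the inspector play day 1 with probability p. The inspectee is indifferent when 8p − 7(1−p) = 3p + 5(1−p), giving p = 12/17.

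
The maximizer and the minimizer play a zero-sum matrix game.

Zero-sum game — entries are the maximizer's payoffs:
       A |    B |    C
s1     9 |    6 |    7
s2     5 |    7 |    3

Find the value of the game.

Column A is strictly dominated by C for the minimizer (it gives the maximizer more in every row).
The remaining 2×2 game on (s1, s2) × (B, C) has no saddle point. Let the maximizer play s1 with probability p; indifference gives 6p + 7(1−p) = 7p + 3(1−p), so p = 4/5.
Similarly the minimizer's optimal q on B is 4/5, and the value is 6·(4/5) + (7)·(1/5) = 31/5.

31/5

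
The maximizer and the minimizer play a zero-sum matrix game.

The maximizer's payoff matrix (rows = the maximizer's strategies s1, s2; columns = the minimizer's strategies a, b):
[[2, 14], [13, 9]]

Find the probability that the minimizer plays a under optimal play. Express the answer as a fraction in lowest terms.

5/16

Row minima are 2 and 9, so the maximizer's maximin is 9; column maxima are 13 and 14, so the minimizer's minimax is 13. These differ, so the equilibrium is in mixed strategies.
Let the minimizer play a with probability q. The maximizer is indifferent when 2q + 14(1−q) = 13q + 9(1−q), giving q = 5/16.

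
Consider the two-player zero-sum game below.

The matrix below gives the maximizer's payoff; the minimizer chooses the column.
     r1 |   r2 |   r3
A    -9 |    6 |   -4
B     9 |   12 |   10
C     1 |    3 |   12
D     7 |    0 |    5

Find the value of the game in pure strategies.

Row minima: -9, 9, 1, 0 → the maximizer's maximin is 9.
Column maxima: 9, 12, 12 → the minimizer's minimax is 9.
They coincide at (B, r1), so the value is 9.

9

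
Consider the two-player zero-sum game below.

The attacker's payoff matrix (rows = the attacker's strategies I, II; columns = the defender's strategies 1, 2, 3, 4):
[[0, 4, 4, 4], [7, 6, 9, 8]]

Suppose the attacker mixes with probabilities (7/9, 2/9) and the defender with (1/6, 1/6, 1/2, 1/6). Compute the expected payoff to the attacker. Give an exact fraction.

118/27

Against (1/6, 1/6, 1/2, 1/6), each row's expected payoff is I: 10/3; II: 8.
Taking the (7/9, 2/9)-weighted average: (7/9)·(10/3) + (2/9)·(8) = 118/27.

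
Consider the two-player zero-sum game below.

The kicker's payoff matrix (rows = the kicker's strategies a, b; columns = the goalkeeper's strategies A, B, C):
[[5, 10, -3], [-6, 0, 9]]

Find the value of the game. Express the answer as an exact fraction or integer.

Column B is strictly dominated by A for the goalkeeper (it gives the kicker more in every row).
The remaining 2×2 game on (a, b) × (A, C) has no saddle point. Let the kicker play a with probability p; indifference gives 5p − 6(1−p) = −3p + 9(1−p), so p = 15/23.
Similarly the goalkeeper's optimal q on A is 12/23, and the value is 5·(12/23) + (-3)·(11/23) = 27/23.

27/23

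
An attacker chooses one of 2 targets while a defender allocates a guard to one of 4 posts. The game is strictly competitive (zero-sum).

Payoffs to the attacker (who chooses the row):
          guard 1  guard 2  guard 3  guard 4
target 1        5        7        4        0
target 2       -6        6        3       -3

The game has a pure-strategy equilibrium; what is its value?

0

Row minima: 0, -6 → the attacker's maximin is 0.
Column maxima: 5, 7, 4, 0 → the defender's minimax is 0.
They coincide at (target 1, guard 4), so the value is 0.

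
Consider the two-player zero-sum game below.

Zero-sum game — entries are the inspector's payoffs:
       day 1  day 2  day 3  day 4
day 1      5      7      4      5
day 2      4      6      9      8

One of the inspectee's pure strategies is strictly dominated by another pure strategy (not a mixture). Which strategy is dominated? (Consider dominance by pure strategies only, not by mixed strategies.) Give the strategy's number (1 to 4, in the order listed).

2

The inspectee prefers columns that give the inspector less. Compare day 2 with day 1: 5 < 7, 4 < 6.
So day 1 strictly dominates day 2 for the inspectee; day 2 is strictly dominated.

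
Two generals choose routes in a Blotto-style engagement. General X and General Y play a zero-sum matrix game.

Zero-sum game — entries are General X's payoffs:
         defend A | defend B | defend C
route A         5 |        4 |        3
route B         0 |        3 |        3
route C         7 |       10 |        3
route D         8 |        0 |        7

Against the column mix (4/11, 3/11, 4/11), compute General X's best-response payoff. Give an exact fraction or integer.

70/11

route A: (5)·(4/11) + (4)·(3/11) + (3)·(4/11) = 4.
route B: (0)·(4/11) + (3)·(3/11) + (3)·(4/11) = 21/11.
route C: (7)·(4/11) + (10)·(3/11) + (3)·(4/11) = 70/11.
route D: (8)·(4/11) + (0)·(3/11) + (7)·(4/11) = 60/11.
The best pure response is route C with expected payoff 70/11.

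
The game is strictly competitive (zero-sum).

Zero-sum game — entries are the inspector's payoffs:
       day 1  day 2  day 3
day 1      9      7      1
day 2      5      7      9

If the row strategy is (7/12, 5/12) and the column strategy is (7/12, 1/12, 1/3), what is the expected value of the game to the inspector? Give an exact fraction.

227/36

Against (7/12, 1/12, 1/3), each row's expected payoff is day 1: 37/6; day 2: 13/2.
Taking the (7/12, 5/12)-weighted average: (7/12)·(37/6) + (5/12)·(13/2) = 227/36.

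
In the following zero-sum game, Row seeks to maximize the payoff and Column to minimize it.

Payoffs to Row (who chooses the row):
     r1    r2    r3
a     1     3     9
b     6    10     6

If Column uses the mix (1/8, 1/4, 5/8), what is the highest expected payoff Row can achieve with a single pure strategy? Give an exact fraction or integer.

7

a: (1)·(1/8) + (3)·(1/4) + (9)·(5/8) = 13/2.
b: (6)·(1/8) + (10)·(1/4) + (6)·(5/8) = 7.
The best pure response is b with expected payoff 7.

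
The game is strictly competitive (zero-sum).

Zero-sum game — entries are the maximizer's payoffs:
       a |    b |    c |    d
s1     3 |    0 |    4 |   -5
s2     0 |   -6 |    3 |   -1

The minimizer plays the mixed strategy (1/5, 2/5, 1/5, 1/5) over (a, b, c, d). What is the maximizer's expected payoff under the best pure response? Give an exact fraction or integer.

s1: (3)·(1/5) + (0)·(2/5) + (4)·(1/5) + (-5)·(1/5) = 2/5.
s2: (0)·(1/5) + (-6)·(2/5) + (3)·(1/5) + (-1)·(1/5) = -2.
The best pure response is s1 with expected payoff 2/5.

2/5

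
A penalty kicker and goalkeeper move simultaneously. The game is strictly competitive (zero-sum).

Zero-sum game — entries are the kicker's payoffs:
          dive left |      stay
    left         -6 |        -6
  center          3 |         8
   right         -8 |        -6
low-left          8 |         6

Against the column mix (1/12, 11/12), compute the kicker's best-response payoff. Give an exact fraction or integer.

91/12

left: (-6)·(1/12) + (-6)·(11/12) = -6.
center: (3)·(1/12) + (8)·(11/12) = 91/12.
right: (-8)·(1/12) + (-6)·(11/12) = -37/6.
low-left: (8)·(1/12) + (6)·(11/12) = 37/6.
The best pure response is center with expected payoff 91/12.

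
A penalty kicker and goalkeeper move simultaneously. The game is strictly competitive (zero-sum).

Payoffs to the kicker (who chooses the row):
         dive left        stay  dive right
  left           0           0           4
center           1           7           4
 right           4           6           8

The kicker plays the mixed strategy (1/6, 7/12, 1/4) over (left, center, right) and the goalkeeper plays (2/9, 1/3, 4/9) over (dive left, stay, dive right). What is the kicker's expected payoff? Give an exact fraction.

479/108

Against (2/9, 1/3, 4/9), each row's expected payoff is left: 16/9; center: 13/3; right: 58/9.
Taking the (1/6, 7/12, 1/4)-weighted average: (1/6)·(16/9) + (7/12)·(13/3) + (1/4)·(58/9) = 479/108.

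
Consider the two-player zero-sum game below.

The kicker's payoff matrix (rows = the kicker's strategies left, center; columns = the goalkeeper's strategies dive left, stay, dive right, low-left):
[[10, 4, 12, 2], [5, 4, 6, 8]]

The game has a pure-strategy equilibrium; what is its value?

4

Row minima: 2, 4 → the kicker's maximin is 4.
Column maxima: 10, 4, 12, 8 → the goalkeeper's minimax is 4.
They coincide at (center, stay), so the value is 4.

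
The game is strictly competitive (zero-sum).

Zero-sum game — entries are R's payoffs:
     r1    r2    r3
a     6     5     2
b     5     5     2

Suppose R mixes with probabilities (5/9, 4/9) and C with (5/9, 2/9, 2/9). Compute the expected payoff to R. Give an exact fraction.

376/81

Against (5/9, 2/9, 2/9), each row's expected payoff is a: 44/9; b: 13/3.
Taking the (5/9, 4/9)-weighted average: (5/9)·(44/9) + (4/9)·(13/3) = 376/81.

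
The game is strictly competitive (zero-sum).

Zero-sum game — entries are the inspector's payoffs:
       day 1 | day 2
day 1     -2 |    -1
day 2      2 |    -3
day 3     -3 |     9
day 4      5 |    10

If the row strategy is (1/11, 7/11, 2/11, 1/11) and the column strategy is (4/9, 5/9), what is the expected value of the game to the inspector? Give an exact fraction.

Against (4/9, 5/9), each row's expected payoff is day 1: -13/9; day 2: -7/9; day 3: 11/3; day 4: 70/9.
Taking the (1/11, 7/11, 2/11, 1/11)-weighted average: (1/11)·(-13/9) + (7/11)·(-7/9) + (2/11)·(11/3) + (1/11)·(70/9) = 74/99.

74/99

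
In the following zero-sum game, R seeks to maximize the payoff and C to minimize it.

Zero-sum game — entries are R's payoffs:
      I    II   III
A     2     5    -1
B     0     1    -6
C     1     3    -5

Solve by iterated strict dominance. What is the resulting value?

-1

Row B is strictly dominated by row A (2>0, 5>1, -1>-6); eliminate B.
Row C is strictly dominated by row A (2>1, 5>3, -1>-5); eliminate C.
Column II is strictly dominated by I for C (2<5); eliminate II.
Column I is strictly dominated by III for C (-1<2); eliminate I.
Only (A, III) remains, with payoff -1.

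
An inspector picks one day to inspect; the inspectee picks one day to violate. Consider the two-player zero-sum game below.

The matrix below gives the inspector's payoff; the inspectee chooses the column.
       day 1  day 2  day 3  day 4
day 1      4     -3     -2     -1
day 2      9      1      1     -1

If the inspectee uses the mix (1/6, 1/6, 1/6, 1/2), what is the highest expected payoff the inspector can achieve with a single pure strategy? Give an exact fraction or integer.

day 1: (4)·(1/6) + (-3)·(1/6) + (-2)·(1/6) + (-1)·(1/2) = -2/3.
day 2: (9)·(1/6) + (1)·(1/6) + (1)·(1/6) + (-1)·(1/2) = 4/3.
The best pure response is day 2 with expected payoff 4/3.

4/3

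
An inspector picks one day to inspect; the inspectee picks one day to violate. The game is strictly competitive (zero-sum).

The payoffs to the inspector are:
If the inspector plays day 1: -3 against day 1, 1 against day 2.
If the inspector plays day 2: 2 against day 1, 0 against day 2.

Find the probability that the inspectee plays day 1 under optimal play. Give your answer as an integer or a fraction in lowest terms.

Row minima are -3 and 0, so the inspector's maximin is 0; column maxima are 2 and 1, so the inspectee's minimax is 1. These differ, so the equilibrium is in mixed strategies.
Let the inspectee play day 1 with probability q. The inspector is indifferent when −3q + (1−q) = 2q, giving q = 1/6.

1/6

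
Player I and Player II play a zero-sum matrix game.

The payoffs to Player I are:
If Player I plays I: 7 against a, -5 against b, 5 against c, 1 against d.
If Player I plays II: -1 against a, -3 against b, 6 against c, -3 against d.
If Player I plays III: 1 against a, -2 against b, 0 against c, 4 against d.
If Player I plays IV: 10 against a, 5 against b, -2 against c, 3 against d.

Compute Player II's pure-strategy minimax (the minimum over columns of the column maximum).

4

The worst case (largest entry) in each column is a: 10, b: 5, c: 6, d: 4.
The best (smallest) of these is 4.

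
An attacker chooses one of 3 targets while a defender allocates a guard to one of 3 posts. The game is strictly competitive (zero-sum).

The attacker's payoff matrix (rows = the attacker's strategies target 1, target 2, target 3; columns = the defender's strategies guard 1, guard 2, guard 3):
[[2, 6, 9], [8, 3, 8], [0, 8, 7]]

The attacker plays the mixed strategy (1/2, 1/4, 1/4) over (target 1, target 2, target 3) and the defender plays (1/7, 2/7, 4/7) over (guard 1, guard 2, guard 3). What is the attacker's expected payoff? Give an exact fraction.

Against (1/7, 2/7, 4/7), each row's expected payoff is target 1: 50/7; target 2: 46/7; target 3: 44/7.
Taking the (1/2, 1/4, 1/4)-weighted average: (1/2)·(50/7) + (1/4)·(46/7) + (1/4)·(44/7) = 95/14.

95/14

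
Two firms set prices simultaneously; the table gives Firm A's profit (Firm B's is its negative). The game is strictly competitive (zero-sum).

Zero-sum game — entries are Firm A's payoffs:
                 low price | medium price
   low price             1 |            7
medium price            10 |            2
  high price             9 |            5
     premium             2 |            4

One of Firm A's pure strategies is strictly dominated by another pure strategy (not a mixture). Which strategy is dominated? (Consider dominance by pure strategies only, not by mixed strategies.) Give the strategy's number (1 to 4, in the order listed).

Compare premium with high price: 9 > 2, 5 > 4.
So high price strictly dominates premium for Firm A; premium is strictly dominated.

4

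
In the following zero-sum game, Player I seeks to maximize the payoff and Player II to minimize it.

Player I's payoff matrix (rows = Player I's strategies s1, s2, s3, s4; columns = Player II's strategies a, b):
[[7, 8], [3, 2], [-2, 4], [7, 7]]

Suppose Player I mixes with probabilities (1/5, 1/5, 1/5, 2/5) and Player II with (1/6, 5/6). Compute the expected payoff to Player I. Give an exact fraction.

27/5

Against (1/6, 5/6), each row's expected payoff is s1: 47/6; s2: 13/6; s3: 3; s4: 7.
Taking the (1/5, 1/5, 1/5, 2/5)-weighted average: (1/5)·(47/6) + (1/5)·(13/6) + (1/5)·(3) + (2/5)·(7) = 27/5.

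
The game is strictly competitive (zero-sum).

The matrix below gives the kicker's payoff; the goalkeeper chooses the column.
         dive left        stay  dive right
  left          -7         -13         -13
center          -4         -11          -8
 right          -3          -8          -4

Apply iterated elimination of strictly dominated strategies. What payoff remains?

Row center is strictly dominated by row right (-3>-4, -8>-11, -4>-8); eliminate center.
Row left is strictly dominated by row right (-3>-7, -8>-13, -4>-13); eliminate left.
Column dive right is strictly dominated by stay for the goalkeeper (-8<-4); eliminate dive right.
Column dive left is strictly dominated by stay for the goalkeeper (-8<-3); eliminate dive left.
Only (right, stay) remains, with payoff -8.

-8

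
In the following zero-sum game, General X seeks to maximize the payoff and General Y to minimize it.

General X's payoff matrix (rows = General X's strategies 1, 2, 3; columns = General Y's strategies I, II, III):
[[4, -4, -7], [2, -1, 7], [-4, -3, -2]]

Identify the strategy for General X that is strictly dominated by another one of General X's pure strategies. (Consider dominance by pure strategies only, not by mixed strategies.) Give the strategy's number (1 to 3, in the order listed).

Compare 3 with 2: 2 > -4, -1 > -3, 7 > -2.
So 2 strictly dominates 3 for General X; 3 is strictly dominated.

3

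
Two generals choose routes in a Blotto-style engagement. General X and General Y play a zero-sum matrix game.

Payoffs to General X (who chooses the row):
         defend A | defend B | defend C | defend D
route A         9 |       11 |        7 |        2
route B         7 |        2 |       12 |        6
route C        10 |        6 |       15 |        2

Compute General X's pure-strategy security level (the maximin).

The worst-case payoff for each row is route A: 2, route B: 2, route C: 2.
The best of these is 2.

2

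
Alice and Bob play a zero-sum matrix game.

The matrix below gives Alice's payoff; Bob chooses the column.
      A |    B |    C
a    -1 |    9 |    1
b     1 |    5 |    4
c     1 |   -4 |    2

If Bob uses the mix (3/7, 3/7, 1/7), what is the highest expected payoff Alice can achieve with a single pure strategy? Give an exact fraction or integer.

a: (-1)·(3/7) + (9)·(3/7) + (1)·(1/7) = 25/7.
b: (1)·(3/7) + (5)·(3/7) + (4)·(1/7) = 22/7.
c: (1)·(3/7) + (-4)·(3/7) + (2)·(1/7) = -1.
The best pure response is a with expected payoff 25/7.

25/7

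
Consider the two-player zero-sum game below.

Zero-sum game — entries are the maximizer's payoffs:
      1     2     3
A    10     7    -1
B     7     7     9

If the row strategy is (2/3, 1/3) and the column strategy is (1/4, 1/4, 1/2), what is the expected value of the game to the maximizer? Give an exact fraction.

Against (1/4, 1/4, 1/2), each row's expected payoff is A: 15/4; B: 8.
Taking the (2/3, 1/3)-weighted average: (2/3)·(15/4) + (1/3)·(8) = 31/6.

31/6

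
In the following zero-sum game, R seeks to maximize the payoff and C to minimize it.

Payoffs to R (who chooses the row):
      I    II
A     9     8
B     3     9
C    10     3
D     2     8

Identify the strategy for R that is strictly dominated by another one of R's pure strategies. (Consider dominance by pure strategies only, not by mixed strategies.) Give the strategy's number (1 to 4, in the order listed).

4

Compare D with B: 3 > 2, 9 > 8.
So B strictly dominates D for R; D is strictly dominated.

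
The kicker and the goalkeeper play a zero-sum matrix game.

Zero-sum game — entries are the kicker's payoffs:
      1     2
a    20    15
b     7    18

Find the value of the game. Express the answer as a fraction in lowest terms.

Row minima are 15 and 7, so the kicker's maximin is 15; column maxima are 20 and 18, so the goalkeeper's minimax is 18. These differ, so the equilibrium is in mixed strategies.
Let the kicker play a with probability p. The goalkeeper is indifferent when 20p + 7(1−p) = 15p + 18(1−p), giving p = 11/16.
Let the goalkeeper play 1 with probability q. The kicker is indifferent when 20q + 15(1−q) = 7q + 18(1−q), giving q = 3/16.
The value is 20·(3/16) + (15)·(13/16) = 255/16.

255/16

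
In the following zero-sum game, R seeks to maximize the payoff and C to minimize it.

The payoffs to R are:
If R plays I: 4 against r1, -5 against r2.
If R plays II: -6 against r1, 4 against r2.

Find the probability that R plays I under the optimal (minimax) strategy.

10/19

Row minima are -5 and -6, so R's maximin is -5; column maxima are 4 and 4, so C's minimax is 4. These differ, so the equilibrium is in mixed strategies.
Let R play I with probability p. C is indifferent when 4p − 6(1−p) = −5p + 4(1−p), giving p = 10/19.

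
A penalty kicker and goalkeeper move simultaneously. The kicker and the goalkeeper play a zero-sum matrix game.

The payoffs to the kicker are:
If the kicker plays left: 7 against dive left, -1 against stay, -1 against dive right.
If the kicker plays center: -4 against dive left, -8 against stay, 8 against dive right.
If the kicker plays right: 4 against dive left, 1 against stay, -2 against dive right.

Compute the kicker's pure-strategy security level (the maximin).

The worst-case payoff for each row is left: -1, center: -8, right: -2.
The best of these is -1.

-1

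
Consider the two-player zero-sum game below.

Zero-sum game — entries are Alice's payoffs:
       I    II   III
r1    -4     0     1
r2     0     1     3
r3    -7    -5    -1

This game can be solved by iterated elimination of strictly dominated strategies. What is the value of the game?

Column II is strictly dominated by I for Bob (-4<0, 0<1, -7<-5); eliminate II.
Column III is strictly dominated by I for Bob (-4<1, 0<3, -7<-1); eliminate III.
Row r1 is strictly dominated by row r2 (0>-4); eliminate r1.
Row r3 is strictly dominated by row r2 (0>-7); eliminate r3.
Only (r2, I) remains, with payoff 0.

0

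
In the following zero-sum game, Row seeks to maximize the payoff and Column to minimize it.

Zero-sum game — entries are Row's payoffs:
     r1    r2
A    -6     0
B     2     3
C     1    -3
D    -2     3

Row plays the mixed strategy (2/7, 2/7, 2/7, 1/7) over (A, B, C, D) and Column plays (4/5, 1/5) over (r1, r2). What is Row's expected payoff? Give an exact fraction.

Against (4/5, 1/5), each row's expected payoff is A: -24/5; B: 11/5; C: 1/5; D: -1.
Taking the (2/7, 2/7, 2/7, 1/7)-weighted average: (2/7)·(-24/5) + (2/7)·(11/5) + (2/7)·(1/5) + (1/7)·(-1) = -29/35.

-29/35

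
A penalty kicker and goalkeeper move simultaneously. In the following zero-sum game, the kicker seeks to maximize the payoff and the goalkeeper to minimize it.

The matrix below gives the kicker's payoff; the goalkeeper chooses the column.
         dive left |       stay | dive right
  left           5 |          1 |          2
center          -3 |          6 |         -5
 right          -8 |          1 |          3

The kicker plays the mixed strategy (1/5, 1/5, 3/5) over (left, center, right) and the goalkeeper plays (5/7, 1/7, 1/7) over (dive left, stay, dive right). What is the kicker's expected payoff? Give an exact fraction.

Against (5/7, 1/7, 1/7), each row's expected payoff is left: 4; center: -2; right: -36/7.
Taking the (1/5, 1/5, 3/5)-weighted average: (1/5)·(4) + (1/5)·(-2) + (3/5)·(-36/7) = -94/35.

-94/35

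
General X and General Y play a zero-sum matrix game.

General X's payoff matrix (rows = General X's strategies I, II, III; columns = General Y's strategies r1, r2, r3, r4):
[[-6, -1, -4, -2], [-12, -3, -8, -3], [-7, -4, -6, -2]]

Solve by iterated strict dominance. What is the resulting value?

-6

Column r2 is strictly dominated by r1 for General Y (-6<-1, -12<-3, -7<-4); eliminate r2.
Column r4 is strictly dominated by r1 for General Y (-6<-2, -12<-3, -7<-2); eliminate r4.
Column r3 is strictly dominated by r1 for General Y (-6<-4, -12<-8, -7<-6); eliminate r3.
Row II is strictly dominated by row I (-6>-12); eliminate II.
Row III is strictly dominated by row I (-6>-7); eliminate III.
Only (I, r1) remains, with payoff -6.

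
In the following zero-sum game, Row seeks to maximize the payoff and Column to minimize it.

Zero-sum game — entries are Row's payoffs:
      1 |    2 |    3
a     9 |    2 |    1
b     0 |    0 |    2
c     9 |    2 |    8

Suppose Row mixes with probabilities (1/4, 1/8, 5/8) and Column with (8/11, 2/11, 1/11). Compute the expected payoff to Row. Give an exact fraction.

Against (8/11, 2/11, 1/11), each row's expected payoff is a: 7; b: 2/11; c: 84/11.
Taking the (1/4, 1/8, 5/8)-weighted average: (1/4)·(7) + (1/8)·(2/11) + (5/8)·(84/11) = 72/11.

72/11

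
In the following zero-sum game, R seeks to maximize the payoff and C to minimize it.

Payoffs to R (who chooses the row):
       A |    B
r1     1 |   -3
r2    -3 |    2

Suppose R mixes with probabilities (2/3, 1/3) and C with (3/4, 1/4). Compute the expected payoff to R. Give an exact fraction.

-7/12

Against (3/4, 1/4), each row's expected payoff is r1: 0; r2: -7/4.
Taking the (2/3, 1/3)-weighted average: (2/3)·(0) + (1/3)·(-7/4) = -7/12.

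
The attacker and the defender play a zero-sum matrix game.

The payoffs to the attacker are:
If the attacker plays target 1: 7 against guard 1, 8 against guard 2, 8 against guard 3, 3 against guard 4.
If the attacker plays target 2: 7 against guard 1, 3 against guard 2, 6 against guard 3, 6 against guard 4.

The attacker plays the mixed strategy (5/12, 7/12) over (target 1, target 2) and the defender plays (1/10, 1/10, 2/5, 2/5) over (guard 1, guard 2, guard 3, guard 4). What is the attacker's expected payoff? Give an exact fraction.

701/120

Against (1/10, 1/10, 2/5, 2/5), each row's expected payoff is target 1: 59/10; target 2: 29/5.
Taking the (5/12, 7/12)-weighted average: (5/12)·(59/10) + (7/12)·(29/5) = 701/120.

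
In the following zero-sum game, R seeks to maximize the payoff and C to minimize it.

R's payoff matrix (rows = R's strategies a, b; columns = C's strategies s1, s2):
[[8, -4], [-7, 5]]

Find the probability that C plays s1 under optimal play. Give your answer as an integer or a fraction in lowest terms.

Row minima are -4 and -7, so R's maximin is -4; column maxima are 8 and 5, so C's minimax is 5. These differ, so the equilibrium is in mixed strategies.
Let C play s1 with probability q. R is indifferent when 8q − 4(1−q) = −7q + 5(1−q), giving q = 3/8.

3/8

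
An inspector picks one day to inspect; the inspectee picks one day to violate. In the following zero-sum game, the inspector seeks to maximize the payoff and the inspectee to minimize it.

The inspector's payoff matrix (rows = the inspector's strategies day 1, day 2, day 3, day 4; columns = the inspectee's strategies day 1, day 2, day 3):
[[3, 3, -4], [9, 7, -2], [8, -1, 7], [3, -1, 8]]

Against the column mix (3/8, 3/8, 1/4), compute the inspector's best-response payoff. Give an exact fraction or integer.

day 1: (3)·(3/8) + (3)·(3/8) + (-4)·(1/4) = 5/4.
day 2: (9)·(3/8) + (7)·(3/8) + (-2)·(1/4) = 11/2.
day 3: (8)·(3/8) + (-1)·(3/8) + (7)·(1/4) = 35/8.
day 4: (3)·(3/8) + (-1)·(3/8) + (8)·(1/4) = 11/4.
The best pure response is day 2 with expected payoff 11/2.

11/2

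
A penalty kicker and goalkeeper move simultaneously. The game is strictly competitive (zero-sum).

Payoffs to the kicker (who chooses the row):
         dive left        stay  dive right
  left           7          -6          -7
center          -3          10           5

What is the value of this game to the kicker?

Column stay is strictly dominated by dive right for the goalkeeper (it gives the kicker more in every row).
The remaining 2×2 game on (left, center) × (dive left, dive right) has no saddle point. Let the kicker play left with probability p; indifference gives 7p − 3(1−p) = −7p + 5(1−p), so p = 4/11.
Similarly the goalkeeper's optimal q on dive left is 6/11, and the value is 7·(6/11) + (-7)·(5/11) = 7/11.

7/11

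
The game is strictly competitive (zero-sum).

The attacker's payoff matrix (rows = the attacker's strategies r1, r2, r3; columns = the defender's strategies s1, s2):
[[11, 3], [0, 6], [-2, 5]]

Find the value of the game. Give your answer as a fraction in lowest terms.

33/7

Row r3 is strictly dominated by row r2, so the attacker never plays it.
The remaining 2×2 game on (r1, r2) × (s1, s2) has no saddle point. Let the attacker play r1 with probability p; indifference gives 11p = 3p + 6(1−p), so p = 3/7.
Similarly the defender's optimal q on s1 is 3/14, and the value is 11·(3/14) + (3)·(11/14) = 33/7.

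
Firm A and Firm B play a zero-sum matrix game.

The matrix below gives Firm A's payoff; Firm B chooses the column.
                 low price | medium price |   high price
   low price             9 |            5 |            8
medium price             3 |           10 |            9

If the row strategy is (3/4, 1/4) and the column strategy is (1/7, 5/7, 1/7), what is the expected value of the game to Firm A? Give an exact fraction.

47/7

Against (1/7, 5/7, 1/7), each row's expected payoff is low price: 6; medium price: 62/7.
Taking the (3/4, 1/4)-weighted average: (3/4)·(6) + (1/4)·(62/7) = 47/7.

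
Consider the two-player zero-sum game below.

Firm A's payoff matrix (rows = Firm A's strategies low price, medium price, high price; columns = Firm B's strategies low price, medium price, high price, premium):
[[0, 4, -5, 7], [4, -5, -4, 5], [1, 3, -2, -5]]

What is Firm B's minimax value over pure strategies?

The worst case (largest entry) in each column is low price: 4, medium price: 4, high price: -2, premium: 7.
The best (smallest) of these is -2.

-2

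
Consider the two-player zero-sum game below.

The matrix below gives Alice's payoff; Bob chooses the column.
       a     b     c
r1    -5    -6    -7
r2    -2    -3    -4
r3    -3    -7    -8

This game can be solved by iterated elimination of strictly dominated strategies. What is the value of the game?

-4

Column b is strictly dominated by c for Bob (-7<-6, -4<-3, -8<-7); eliminate b.
Row r1 is strictly dominated by row r2 (-2>-5, -4>-7); eliminate r1.
Row r3 is strictly dominated by row r2 (-2>-3, -4>-8); eliminate r3.
Column a is strictly dominated by c for Bob (-4<-2); eliminate a.
Only (r2, c) remains, with payoff -4.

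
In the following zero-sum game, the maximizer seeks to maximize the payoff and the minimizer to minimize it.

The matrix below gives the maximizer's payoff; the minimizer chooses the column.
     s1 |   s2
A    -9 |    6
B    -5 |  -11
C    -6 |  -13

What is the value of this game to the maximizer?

Row C is strictly dominated by row B, so the maximizer never plays it.
The remaining 2×2 game on (A, B) × (s1, s2) has no saddle point. Let the maximizer play A with probability p; indifference gives −9p − 5(1−p) = 6p − 11(1−p), so p = 2/7.
Similarly the minimizer's optimal q on s1 is 17/21, and the value is -9·(17/21) + (6)·(4/21) = -43/7.

-43/7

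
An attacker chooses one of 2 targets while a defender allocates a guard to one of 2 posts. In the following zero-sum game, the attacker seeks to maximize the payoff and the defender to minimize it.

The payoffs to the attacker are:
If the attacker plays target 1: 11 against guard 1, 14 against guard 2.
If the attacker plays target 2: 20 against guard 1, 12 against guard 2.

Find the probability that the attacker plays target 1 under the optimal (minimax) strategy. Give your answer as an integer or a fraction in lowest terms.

Row minima are 11 and 12, so the attacker's maximin is 12; column maxima are 20 and 14, so the defender's minimax is 14. These differ, so the equilibrium is in mixed strategies.
Let the attacker play target 1 with probability p. The defender is indifferent when 11p + 20(1−p) = 14p + 12(1−p), giving p = 8/11.

8/11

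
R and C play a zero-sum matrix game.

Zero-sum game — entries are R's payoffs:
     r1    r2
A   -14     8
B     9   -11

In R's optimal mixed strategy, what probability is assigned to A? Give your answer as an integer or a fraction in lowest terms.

10/21

Row minima are -14 and -11, so R's maximin is -11; column maxima are 9 and 8, so C's minimax is 8. These differ, so the equilibrium is in mixed strategies.
Let R play A with probability p. C is indifferent when −14p + 9(1−p) = 8p − 11(1−p), giving p = 10/21.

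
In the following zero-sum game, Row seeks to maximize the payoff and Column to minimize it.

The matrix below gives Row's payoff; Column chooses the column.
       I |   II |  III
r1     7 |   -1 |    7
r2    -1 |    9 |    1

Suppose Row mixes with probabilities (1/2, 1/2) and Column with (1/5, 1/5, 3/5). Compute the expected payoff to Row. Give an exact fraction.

Against (1/5, 1/5, 3/5), each row's expected payoff is r1: 27/5; r2: 11/5.
Taking the (1/2, 1/2)-weighted average: (1/2)·(27/5) + (1/2)·(11/5) = 19/5.

19/5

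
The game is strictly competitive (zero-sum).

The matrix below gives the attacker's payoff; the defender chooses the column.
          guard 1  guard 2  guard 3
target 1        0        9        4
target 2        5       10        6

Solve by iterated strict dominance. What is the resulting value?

5

Row target 1 is strictly dominated by row target 2 (5>0, 10>9, 6>4); eliminate target 1.
Column guard 2 is strictly dominated by guard 1 for the defender (5<10); eliminate guard 2.
Column guard 3 is strictly dominated by guard 1 for the defender (5<6); eliminate guard 3.
Only (target 2, guard 1) remains, with payoff 5.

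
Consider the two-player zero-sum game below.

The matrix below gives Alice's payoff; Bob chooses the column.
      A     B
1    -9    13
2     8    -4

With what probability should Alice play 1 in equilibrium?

Row minima are -9 and -4, so Alice's maximin is -4; column maxima are 8 and 13, so Bob's minimax is 8. These differ, so the equilibrium is in mixed strategies.
Let Alice play 1 with probability p. Bob is indifferent when −9p + 8(1−p) = 13p − 4(1−p), giving p = 6/17.

6/17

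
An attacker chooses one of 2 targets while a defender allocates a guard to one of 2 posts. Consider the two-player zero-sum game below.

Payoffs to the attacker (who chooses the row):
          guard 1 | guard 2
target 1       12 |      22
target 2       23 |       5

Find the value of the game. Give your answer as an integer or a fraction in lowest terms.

Row minima are 12 and 5, so the attacker's maximin is 12; column maxima are 23 and 22, so the defender's minimax is 22. These differ, so the equilibrium is in mixed strategies.
Let the attacker play target 1 with probability p. The defender is indifferent when 12p + 23(1−p) = 22p + 5(1−p), giving p = 9/14.
Let the defender play guard 1 with probability q. The attacker is indifferent when 12q + 22(1−q) = 23q + 5(1−q), giving q = 17/28.
The value is 12·(17/28) + (22)·(11/28) = 223/14.

223/14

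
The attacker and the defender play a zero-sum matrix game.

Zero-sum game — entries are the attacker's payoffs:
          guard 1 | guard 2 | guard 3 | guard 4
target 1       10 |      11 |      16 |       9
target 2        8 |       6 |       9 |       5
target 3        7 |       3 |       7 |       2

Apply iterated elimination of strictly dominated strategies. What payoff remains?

Column guard 3 is strictly dominated by guard 2 for the defender (11<16, 6<9, 3<7); eliminate guard 3.
Column guard 2 is strictly dominated by guard 4 for the defender (9<11, 5<6, 2<3); eliminate guard 2.
Row target 2 is strictly dominated by row target 1 (10>8, 9>5); eliminate target 2.
Column guard 1 is strictly dominated by guard 4 for the defender (9<10, 2<7); eliminate guard 1.
Row target 3 is strictly dominated by row target 1 (9>2); eliminate target 3.
Only (target 1, guard 4) remains, with payoff 9.

9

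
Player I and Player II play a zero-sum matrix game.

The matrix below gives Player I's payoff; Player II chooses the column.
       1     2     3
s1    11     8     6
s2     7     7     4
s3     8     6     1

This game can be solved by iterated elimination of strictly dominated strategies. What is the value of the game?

6

Column 2 is strictly dominated by 3 for Player II (6<8, 4<7, 1<6); eliminate 2.
Row s2 is strictly dominated by row s1 (11>7, 6>4); eliminate s2.
Column 1 is strictly dominated by 3 for Player II (6<11, 1<8); eliminate 1.
Row s3 is strictly dominated by row s1 (6>1); eliminate s3.
Only (s1, 3) remains, with payoff 6.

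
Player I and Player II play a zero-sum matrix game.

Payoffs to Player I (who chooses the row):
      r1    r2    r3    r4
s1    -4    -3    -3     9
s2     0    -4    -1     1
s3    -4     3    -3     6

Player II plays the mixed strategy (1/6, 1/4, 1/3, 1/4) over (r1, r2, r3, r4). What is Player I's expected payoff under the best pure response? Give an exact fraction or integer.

7/12

s1: (-4)·(1/6) + (-3)·(1/4) + (-3)·(1/3) + (9)·(1/4) = -1/6.
s2: (0)·(1/6) + (-4)·(1/4) + (-1)·(1/3) + (1)·(1/4) = -13/12.
s3: (-4)·(1/6) + (3)·(1/4) + (-3)·(1/3) + (6)·(1/4) = 7/12.
The best pure response is s3 with expected payoff 7/12.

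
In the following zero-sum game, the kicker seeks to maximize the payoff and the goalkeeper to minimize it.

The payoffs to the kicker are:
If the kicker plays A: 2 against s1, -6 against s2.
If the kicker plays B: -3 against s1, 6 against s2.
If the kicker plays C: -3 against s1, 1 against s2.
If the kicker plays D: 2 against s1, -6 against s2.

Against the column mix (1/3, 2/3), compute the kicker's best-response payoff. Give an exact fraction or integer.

3

A: (2)·(1/3) + (-6)·(2/3) = -10/3.
B: (-3)·(1/3) + (6)·(2/3) = 3.
C: (-3)·(1/3) + (1)·(2/3) = -1/3.
D: (2)·(1/3) + (-6)·(2/3) = -10/3.
The best pure response is B with expected payoff 3.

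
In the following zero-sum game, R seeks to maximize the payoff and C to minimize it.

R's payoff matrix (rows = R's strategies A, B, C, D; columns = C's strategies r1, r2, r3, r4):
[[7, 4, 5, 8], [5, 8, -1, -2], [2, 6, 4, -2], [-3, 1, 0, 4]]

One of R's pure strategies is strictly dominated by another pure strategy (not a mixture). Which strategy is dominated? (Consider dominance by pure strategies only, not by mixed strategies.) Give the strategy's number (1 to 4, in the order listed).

Compare D with A: 7 > -3, 4 > 1, 5 > 0, 8 > 4.
So A strictly dominates D for R; D is strictly dominated.

4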